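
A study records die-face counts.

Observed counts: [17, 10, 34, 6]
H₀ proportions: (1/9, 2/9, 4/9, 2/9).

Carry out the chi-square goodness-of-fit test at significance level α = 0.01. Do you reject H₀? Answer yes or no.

n = 67; E_i = n·p_i = [7.44, 14.89, 29.78, 14.89]
χ² = (17−7.44)²/7.44 + (10−14.89)²/14.89 + (34−29.78)²/29.78 + (6−14.89)²/14.89 = 19.7761
df = 3
p-value (upper-tail) = 0.00019
At α=0.01: p < α → reject H₀

reject H₀: yes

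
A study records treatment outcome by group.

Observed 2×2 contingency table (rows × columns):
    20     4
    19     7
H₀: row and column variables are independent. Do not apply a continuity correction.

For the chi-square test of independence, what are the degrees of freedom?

degrees of freedom = 1

df = (r−1)(c−1) = (2−1)·(2−1) = 1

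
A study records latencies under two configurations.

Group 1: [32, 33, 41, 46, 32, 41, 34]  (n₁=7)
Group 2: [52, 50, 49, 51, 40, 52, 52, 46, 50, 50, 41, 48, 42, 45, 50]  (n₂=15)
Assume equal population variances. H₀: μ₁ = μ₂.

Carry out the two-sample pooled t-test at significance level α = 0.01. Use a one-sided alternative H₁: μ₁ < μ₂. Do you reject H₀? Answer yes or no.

reject H₀: yes

x̄₁=37.000, s₁=5.598, n₁=7
x̄₂=47.867, s₂=4.103, n₂=15
s_p² = [6·5.598² + 14·4.103²]/20 = 21.1867
SE = √(s_p²·(1/7+1/15)) = 2.1069
t = (37.000−47.867)/2.1069 = -5.1576
df = 20
p-value (one-sided, H₁ less) = 0.00002
At α=0.01: p < α → reject H₀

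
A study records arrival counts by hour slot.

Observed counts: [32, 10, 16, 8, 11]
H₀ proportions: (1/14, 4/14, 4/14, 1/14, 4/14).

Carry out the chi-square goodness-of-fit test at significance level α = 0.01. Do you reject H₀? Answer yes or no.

reject H₀: yes

n = 77; E_i = n·p_i = [5.50, 22.00, 22.00, 5.50, 22.00]
χ² = (32−5.50)²/5.50 + (10−22.00)²/22.00 + (16−22.00)²/22.00 + (8−5.50)²/5.50 + (11−22.00)²/22.00 = 142.5000
df = 4
p-value (upper-tail) = 0.00000
At α=0.01: p < α → reject H₀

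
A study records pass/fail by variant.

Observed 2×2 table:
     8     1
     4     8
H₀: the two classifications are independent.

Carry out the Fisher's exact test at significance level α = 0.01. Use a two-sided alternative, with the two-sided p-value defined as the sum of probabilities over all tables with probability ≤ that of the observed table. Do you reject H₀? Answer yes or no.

reject H₀: no

Margins: r₁=9, r₂=12, c₁=12, c₂=9, n=21
p_obs = C(9,8)·C(12,4)/C(21,12); sum pmf over tables with pmf ≤ p_obs
p-value (two-sided) = 0.02436
At α=0.01: p ≥ α → fail to reject H₀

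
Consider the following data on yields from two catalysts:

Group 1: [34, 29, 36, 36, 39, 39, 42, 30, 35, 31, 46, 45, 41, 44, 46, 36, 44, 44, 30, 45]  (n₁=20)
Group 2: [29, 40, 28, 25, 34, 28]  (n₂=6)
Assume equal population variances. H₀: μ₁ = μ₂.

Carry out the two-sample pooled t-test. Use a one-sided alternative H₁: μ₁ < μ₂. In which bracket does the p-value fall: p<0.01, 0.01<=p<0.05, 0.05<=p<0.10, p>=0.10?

p-value bracket: p>=0.10

x̄₁=38.600, s₁=5.844, n₁=20
x̄₂=30.667, s₂=5.428, n₂=6
s_p² = [19·5.844² + 5·5.428²]/24 = 33.1722
SE = √(s_p²·(1/20+1/6)) = 2.6809
t = (38.600−30.667)/2.6809 = 2.9592
df = 24
p-value (one-sided, H₁ less) = 0.99658
→ bracket: p>=0.10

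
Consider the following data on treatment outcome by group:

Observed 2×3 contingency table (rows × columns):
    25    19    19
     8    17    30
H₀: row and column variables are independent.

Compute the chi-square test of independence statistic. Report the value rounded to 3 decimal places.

Row totals [63, 55], col totals [33, 36, 49], n=118
χ² = (25−17.62)²/17.62 + (19−19.22)²/19.22 + (19−26.16)²/26.16 + (8−15.38)²/15.38 + (17−16.78)²/16.78 + (30−22.84)²/22.84 = 10.8456
df = 2

test statistic = 10.846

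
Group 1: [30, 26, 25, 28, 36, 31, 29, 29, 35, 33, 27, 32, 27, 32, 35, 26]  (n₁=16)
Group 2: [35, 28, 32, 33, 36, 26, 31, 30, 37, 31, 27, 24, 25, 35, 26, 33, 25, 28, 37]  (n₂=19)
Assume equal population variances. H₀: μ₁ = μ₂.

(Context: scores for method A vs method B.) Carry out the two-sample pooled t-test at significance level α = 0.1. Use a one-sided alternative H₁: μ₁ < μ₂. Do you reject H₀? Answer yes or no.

reject H₀: no

x̄₁=30.062, s₁=3.511, n₁=16
x̄₂=30.474, s₂=4.338, n₂=19
s_p² = [15·3.511² + 18·4.338²]/33 = 15.8689
SE = √(s_p²·(1/16+1/19)) = 1.3517
t = (30.062−30.474)/1.3517 = -0.3042
df = 33
p-value (one-sided, H₁ less) = 0.38144
At α=0.1: p ≥ α → fail to reject H₀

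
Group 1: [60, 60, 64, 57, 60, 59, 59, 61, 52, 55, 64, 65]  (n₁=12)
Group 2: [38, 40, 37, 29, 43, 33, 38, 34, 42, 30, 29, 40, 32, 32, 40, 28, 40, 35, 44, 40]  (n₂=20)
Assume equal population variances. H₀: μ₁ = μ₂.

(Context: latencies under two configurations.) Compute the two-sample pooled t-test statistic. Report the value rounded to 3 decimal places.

test statistic = 13.937

x̄₁=59.667, s₁=3.774, n₁=12
x̄₂=36.200, s₂=5.033, n₂=20
s_p² = [11·3.774² + 19·5.033²]/30 = 21.2622
SE = √(s_p²·(1/12+1/20)) = 1.6837
t = (59.667−36.200)/1.6837 = 13.9373
df = 30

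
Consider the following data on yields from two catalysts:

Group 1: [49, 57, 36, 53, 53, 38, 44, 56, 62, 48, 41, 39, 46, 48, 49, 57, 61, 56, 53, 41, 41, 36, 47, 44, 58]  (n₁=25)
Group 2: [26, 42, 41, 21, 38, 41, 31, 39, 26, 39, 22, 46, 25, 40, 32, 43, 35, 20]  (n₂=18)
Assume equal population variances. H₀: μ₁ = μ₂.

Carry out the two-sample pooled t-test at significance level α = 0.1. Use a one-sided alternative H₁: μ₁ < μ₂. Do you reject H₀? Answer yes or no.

x̄₁=48.520, s₁=7.848, n₁=25
x̄₂=33.722, s₂=8.470, n₂=18
s_p² = [24·7.848² + 17·8.470²]/41 = 65.8012
SE = √(s_p²·(1/25+1/18)) = 2.5075
t = (48.520−33.722)/2.5075 = 5.9014
df = 41
p-value (one-sided, H₁ less) = 1.00000
At α=0.1: p ≥ α → fail to reject H₀

reject H₀: no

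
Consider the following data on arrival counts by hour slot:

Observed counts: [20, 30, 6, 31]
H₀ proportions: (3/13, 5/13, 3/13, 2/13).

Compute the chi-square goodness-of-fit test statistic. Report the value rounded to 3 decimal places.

test statistic = 33.412

n = 87; E_i = n·p_i = [20.08, 33.46, 20.08, 13.38]
χ² = (20−20.08)²/20.08 + (30−33.46)²/33.46 + (6−20.08)²/20.08 + (31−13.38)²/13.38 = 33.4119
df = 3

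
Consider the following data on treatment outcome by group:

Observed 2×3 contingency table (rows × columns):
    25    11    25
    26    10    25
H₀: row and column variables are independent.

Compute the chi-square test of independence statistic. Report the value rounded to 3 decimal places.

test statistic = 0.067

Row totals [61, 61], col totals [51, 21, 50], n=122
χ² = (25−25.50)²/25.50 + (11−10.50)²/10.50 + (25−25.00)²/25.00 + (26−25.50)²/25.50 + (10−10.50)²/10.50 + (25−25.00)²/25.00 = 0.0672
df = 2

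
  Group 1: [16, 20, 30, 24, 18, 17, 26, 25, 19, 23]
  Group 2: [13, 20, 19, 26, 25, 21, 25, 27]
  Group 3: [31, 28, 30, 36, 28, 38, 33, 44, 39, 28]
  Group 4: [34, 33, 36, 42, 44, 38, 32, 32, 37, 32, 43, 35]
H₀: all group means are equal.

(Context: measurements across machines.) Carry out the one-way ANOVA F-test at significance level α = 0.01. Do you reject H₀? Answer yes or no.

Group means [21.80, 22.00, 33.50, 36.50], grand mean 29.175
SSB = Σnᵢ(x̄ᵢ−x̄)² = 1786.675; SSW = ΣΣ(x−x̄ᵢ)² = 827.100
MSB = 1786.675/3 = 595.5583; MSW = 827.100/36 = 22.9750
F = MSB/MSW = 25.9220
df = (3, 36)
p-value (upper-tail) = 0.00000
At α=0.01: p < α → reject H₀

reject H₀: yes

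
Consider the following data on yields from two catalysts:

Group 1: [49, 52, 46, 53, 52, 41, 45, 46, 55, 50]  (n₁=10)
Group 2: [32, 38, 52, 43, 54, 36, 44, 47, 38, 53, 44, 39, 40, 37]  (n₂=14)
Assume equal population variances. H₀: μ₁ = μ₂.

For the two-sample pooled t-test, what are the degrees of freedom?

degrees of freedom = 22

df = n₁ + n₂ − 2 = 10 + 14 − 2 = 22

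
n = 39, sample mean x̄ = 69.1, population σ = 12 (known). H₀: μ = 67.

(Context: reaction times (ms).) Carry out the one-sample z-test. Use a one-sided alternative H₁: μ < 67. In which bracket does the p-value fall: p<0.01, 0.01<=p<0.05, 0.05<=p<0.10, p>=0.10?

SE = σ/√n = 12/√39 = 1.9215
z = (x̄−μ₀)/SE = (69.1−67)/1.9215 = 1.0929
p-value (one-sided, H₁ less) = 0.86278
→ bracket: p>=0.10

p-value bracket: p>=0.10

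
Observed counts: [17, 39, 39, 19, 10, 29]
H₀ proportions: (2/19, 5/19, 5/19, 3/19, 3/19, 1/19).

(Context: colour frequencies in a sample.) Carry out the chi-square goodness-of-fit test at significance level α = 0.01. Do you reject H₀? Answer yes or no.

n = 153; E_i = n·p_i = [16.11, 40.26, 40.26, 24.16, 24.16, 8.05]
χ² = (17−16.11)²/16.11 + (39−40.26)²/40.26 + (39−40.26)²/40.26 + (19−24.16)²/24.16 + (10−24.16)²/24.16 + (29−8.05)²/8.05 = 64.0181
df = 5
p-value (upper-tail) = 0.00000
At α=0.01: p < α → reject H₀

reject H₀: yes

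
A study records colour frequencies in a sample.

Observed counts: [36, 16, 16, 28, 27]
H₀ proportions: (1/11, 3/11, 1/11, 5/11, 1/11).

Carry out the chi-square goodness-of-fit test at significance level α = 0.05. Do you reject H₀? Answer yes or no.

n = 123; E_i = n·p_i = [11.18, 33.55, 11.18, 55.91, 11.18]
χ² = (36−11.18)²/11.18 + (16−33.55)²/33.55 + (16−11.18)²/11.18 + (28−55.91)²/55.91 + (27−11.18)²/11.18 = 102.6461
df = 4
p-value (upper-tail) = 0.00000
At α=0.05: p < α → reject H₀

reject H₀: yes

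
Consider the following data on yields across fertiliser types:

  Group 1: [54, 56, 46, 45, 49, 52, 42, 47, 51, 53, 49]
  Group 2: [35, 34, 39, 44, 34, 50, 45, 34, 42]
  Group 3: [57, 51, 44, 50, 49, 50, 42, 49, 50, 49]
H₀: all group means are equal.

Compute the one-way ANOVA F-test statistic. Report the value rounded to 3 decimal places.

test statistic = 13.095

Group means [49.45, 39.67, 49.10], grand mean 46.400
SSB = Σnᵢ(x̄ᵢ−x̄)² = 583.573; SSW = ΣΣ(x−x̄ᵢ)² = 601.627
MSB = 583.573/2 = 291.7864; MSW = 601.627/27 = 22.2825
F = MSB/MSW = 13.0949
df = (2, 27)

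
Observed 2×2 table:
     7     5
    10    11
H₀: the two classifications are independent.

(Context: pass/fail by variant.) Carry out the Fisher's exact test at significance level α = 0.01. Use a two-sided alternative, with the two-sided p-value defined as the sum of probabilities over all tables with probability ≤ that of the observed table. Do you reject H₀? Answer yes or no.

Margins: r₁=12, r₂=21, c₁=17, c₂=16, n=33
p_obs = C(12,7)·C(21,10)/C(33,17); sum pmf over tables with pmf ≤ p_obs
p-value (two-sided) = 0.72068
At α=0.01: p ≥ α → fail to reject H₀

reject H₀: no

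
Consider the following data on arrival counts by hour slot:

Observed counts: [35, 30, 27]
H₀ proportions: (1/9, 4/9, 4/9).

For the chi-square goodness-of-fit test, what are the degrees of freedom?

degrees of freedom = 2

df = k − 1 = 3 − 1 = 2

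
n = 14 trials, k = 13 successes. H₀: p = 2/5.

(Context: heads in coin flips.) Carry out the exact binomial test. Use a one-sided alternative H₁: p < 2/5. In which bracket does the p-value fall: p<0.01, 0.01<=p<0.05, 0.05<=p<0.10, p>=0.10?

Exact binomial: n=14, k=13, p₀=2/5=0.4000
P(X≤13) from Σ C(n,i)·p₀^i·(1−p₀)^(n−i)
p-value (one-sided, H₁ less) = 1.00000
→ bracket: p>=0.10

p-value bracket: p>=0.10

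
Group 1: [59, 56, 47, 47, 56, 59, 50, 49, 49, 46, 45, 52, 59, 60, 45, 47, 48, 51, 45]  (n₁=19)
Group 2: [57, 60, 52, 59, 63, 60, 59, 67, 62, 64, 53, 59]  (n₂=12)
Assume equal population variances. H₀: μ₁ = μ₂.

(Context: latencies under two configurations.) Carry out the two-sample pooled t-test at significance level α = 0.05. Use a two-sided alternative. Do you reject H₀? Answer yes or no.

x̄₁=51.053, s₁=5.390, n₁=19
x̄₂=59.583, s₂=4.274, n₂=12
s_p² = [18·5.390² + 11·4.274²]/29 = 24.9608
SE = √(s_p²·(1/19+1/12)) = 1.8422
t = (51.053−59.583)/1.8422 = -4.6306
df = 29
p-value (two-sided) = 0.00007
At α=0.05: p < α → reject H₀

reject H₀: yes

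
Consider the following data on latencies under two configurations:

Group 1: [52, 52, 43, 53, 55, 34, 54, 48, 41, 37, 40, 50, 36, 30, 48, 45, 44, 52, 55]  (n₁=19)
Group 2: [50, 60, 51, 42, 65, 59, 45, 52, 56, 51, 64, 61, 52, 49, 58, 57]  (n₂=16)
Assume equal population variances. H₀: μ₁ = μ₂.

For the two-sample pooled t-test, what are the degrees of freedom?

df = n₁ + n₂ − 2 = 19 + 16 − 2 = 33

degrees of freedom = 33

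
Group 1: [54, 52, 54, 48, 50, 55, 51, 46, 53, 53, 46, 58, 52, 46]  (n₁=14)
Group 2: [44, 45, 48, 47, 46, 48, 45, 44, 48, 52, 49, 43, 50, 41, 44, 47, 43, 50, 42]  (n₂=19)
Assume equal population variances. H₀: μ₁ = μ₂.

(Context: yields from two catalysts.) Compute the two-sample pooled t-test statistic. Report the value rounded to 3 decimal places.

x̄₁=51.286, s₁=3.688, n₁=14
x̄₂=46.105, s₂=3.017, n₂=19
s_p² = [13·3.688² + 18·3.017²]/31 = 10.9886
SE = √(s_p²·(1/14+1/19)) = 1.1676
t = (51.286−46.105)/1.1676 = 4.4369
df = 31

test statistic = 4.437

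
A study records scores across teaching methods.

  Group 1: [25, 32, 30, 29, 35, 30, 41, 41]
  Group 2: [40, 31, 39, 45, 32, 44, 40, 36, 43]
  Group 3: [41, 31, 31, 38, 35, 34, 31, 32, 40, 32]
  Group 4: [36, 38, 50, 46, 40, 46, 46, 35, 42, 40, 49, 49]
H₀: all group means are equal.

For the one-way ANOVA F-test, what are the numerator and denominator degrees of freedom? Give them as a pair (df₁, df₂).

degrees of freedom = [3, 35]

k = 4 groups, N = 39 total
df = (k−1, N−k) = (4−1, 39−4) = (3, 35)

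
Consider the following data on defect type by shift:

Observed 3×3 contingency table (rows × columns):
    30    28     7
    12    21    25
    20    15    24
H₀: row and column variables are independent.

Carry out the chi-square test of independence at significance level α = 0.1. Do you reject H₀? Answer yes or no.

reject H₀: yes

Row totals [65, 58, 59], col totals [62, 64, 56], n=182
χ² = (30−22.14)²/22.14 + (28−22.86)²/22.86 + (7−20.00)²/20.00 + (12−19.76)²/19.76 + (21−20.40)²/20.40 + (25−17.85)²/17.85 + (20−20.10)²/20.10 + (15−20.75)²/20.75 + (24−18.15)²/18.15 = 21.8023
df = 4
p-value (upper-tail) = 0.00022
At α=0.1: p < α → reject H₀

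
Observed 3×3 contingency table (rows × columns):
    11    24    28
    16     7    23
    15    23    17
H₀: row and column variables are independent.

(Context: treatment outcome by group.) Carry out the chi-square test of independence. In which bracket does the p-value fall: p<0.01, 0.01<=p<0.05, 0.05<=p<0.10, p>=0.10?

Row totals [63, 46, 55], col totals [42, 54, 68], n=164
χ² = (11−16.13)²/16.13 + (24−20.74)²/20.74 + (28−26.12)²/26.12 + (16−11.78)²/11.78 + (7−15.15)²/15.15 + (23−19.07)²/19.07 + (15−14.09)²/14.09 + (23−18.11)²/18.11 + (17−22.80)²/22.80 = 11.8387
df = 4
p-value (upper-tail) = 0.01859
→ bracket: 0.01<=p<0.05

p-value bracket: 0.01<=p<0.05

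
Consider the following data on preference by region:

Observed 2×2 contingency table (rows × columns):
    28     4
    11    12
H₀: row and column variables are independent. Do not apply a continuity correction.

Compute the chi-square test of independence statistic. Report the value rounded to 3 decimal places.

test statistic = 10.211

Row totals [32, 23], col totals [39, 16], n=55
χ² = (28−22.69)²/22.69 + (4−9.31)²/9.31 + (11−16.31)²/16.31 + (12−6.69)²/6.69 = 10.2109
df = 1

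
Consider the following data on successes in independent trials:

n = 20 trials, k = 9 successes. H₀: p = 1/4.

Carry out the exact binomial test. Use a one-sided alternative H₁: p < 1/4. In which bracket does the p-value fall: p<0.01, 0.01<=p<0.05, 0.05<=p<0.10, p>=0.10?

p-value bracket: p>=0.10

Exact binomial: n=20, k=9, p₀=1/4=0.2500
P(X≤9) from Σ C(n,i)·p₀^i·(1−p₀)^(n−i)
p-value (one-sided, H₁ less) = 0.98614
→ bracket: p>=0.10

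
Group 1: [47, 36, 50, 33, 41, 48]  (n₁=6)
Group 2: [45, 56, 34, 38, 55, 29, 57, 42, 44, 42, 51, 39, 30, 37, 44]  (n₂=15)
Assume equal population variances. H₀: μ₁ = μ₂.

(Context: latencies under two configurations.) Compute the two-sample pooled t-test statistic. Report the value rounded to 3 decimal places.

x̄₁=42.500, s₁=6.950, n₁=6
x̄₂=42.867, s₂=8.879, n₂=15
s_p² = [5·6.950² + 14·8.879²]/19 = 70.8018
SE = √(s_p²·(1/6+1/15)) = 4.0645
t = (42.500−42.867)/4.0645 = -0.0902
df = 19

test statistic = -0.090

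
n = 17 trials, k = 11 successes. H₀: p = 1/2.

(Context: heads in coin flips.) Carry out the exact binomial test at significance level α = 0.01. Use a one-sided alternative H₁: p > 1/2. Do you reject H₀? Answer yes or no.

reject H₀: no

Exact binomial: n=17, k=11, p₀=1/2=0.5000
P(X≥11) from Σ C(n,i)·p₀^i·(1−p₀)^(n−i)
p-value (one-sided, H₁ greater) = 0.16615
At α=0.01: p ≥ α → fail to reject H₀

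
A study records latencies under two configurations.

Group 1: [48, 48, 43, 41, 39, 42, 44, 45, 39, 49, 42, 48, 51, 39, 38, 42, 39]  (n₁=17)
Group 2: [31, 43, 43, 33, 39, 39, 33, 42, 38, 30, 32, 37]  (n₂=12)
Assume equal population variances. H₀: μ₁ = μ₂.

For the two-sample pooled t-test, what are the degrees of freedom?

degrees of freedom = 27

df = n₁ + n₂ − 2 = 17 + 12 − 2 = 27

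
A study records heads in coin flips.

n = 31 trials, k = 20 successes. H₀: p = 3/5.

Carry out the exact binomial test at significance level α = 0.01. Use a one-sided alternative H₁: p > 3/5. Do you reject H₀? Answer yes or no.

reject H₀: no

Exact binomial: n=31, k=20, p₀=3/5=0.6000
P(X≥20) from Σ C(n,i)·p₀^i·(1−p₀)^(n−i)
p-value (one-sided, H₁ greater) = 0.37524
At α=0.01: p ≥ α → fail to reject H₀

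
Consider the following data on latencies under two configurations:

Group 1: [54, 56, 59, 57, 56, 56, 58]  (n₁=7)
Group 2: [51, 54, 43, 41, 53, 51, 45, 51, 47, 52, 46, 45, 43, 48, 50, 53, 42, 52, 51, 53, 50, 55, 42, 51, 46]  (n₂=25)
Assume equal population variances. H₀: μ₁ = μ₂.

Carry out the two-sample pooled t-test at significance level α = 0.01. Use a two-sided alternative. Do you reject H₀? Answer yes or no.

x̄₁=56.571, s₁=1.618, n₁=7
x̄₂=48.600, s₂=4.252, n₂=25
s_p² = [6·1.618² + 24·4.252²]/30 = 14.9905
SE = √(s_p²·(1/7+1/25)) = 1.6556
t = (56.571−48.600)/1.6556 = 4.8147
df = 30
p-value (two-sided) = 0.00004
At α=0.01: p < α → reject H₀

reject H₀: yes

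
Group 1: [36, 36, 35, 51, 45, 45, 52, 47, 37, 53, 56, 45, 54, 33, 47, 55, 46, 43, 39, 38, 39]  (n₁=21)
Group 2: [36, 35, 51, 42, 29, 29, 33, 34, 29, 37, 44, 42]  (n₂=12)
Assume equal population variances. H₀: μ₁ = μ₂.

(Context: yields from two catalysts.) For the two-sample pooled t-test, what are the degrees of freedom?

df = n₁ + n₂ − 2 = 21 + 12 − 2 = 31

degrees of freedom = 31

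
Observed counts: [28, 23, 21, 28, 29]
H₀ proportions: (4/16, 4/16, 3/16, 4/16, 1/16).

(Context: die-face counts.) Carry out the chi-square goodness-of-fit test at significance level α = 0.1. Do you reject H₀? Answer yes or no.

n = 129; E_i = n·p_i = [32.25, 32.25, 24.19, 32.25, 8.06]
χ² = (28−32.25)²/32.25 + (23−32.25)²/32.25 + (21−24.19)²/24.19 + (28−32.25)²/32.25 + (29−8.06)²/8.06 = 58.5659
df = 4
p-value (upper-tail) = 0.00000
At α=0.1: p < α → reject H₀

reject H₀: yes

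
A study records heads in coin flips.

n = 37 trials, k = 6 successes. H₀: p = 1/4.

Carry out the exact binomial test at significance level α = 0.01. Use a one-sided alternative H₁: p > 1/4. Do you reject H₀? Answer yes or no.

reject H₀: no

Exact binomial: n=37, k=6, p₀=1/4=0.2500
P(X≥6) from Σ C(n,i)·p₀^i·(1−p₀)^(n−i)
p-value (one-sided, H₁ greater) = 0.92886
At α=0.01: p ≥ α → fail to reject H₀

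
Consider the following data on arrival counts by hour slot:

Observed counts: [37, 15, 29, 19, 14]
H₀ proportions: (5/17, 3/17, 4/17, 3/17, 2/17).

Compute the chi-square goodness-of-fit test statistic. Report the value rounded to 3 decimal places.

test statistic = 1.926

n = 114; E_i = n·p_i = [33.53, 20.12, 26.82, 20.12, 13.41]
χ² = (37−33.53)²/33.53 + (15−20.12)²/20.12 + (29−26.82)²/26.82 + (19−20.12)²/20.12 + (14−13.41)²/13.41 = 1.9256
df = 4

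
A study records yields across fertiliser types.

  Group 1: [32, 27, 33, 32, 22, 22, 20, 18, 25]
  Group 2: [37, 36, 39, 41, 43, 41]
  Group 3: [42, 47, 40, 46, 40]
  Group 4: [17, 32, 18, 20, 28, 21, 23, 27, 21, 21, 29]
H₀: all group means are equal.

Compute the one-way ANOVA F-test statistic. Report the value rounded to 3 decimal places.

Group means [25.67, 39.50, 43.00, 23.36], grand mean 30.323
SSB = Σnᵢ(x̄ᵢ−x̄)² = 2036.729; SSW = ΣΣ(x−x̄ᵢ)² = 572.045
MSB = 2036.729/3 = 678.9096; MSW = 572.045/27 = 21.1869
F = MSB/MSW = 32.0439
df = (3, 27)

test statistic = 32.044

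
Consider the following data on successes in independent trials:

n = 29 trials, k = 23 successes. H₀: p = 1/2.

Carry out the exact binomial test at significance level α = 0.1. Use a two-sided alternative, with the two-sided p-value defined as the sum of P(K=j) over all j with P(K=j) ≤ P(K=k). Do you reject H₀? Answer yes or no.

reject H₀: yes

Exact binomial: n=29, k=23, p₀=1/2=0.5000
P(X=j) = C(n,j)·p₀^j·(1−p₀)^(n−j); p = Σ P(X=j) over j with P(X=j) ≤ P(X=23)
p-value (two-sided) = 0.00232
At α=0.1: p < α → reject H₀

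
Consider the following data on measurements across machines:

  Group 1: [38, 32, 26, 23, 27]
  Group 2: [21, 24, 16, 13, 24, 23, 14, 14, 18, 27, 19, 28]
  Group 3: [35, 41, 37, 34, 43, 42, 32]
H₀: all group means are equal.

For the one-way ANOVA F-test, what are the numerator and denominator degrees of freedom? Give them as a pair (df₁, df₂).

degrees of freedom = [2, 21]

k = 3 groups, N = 24 total
df = (k−1, N−k) = (3−1, 24−3) = (2, 21)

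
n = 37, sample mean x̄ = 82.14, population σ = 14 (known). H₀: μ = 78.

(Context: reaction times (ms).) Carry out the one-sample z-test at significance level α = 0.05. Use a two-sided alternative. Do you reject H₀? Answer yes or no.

reject H₀: no

SE = σ/√n = 14/√37 = 2.3016
z = (x̄−μ₀)/SE = (82.14−78)/2.3016 = 1.7988
p-value (two-sided) = 0.07206
At α=0.05: p ≥ α → fail to reject H₀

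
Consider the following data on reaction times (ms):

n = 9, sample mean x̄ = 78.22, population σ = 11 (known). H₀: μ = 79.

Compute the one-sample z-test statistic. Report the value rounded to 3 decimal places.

SE = σ/√n = 11/√9 = 3.6667
z = (x̄−μ₀)/SE = (78.22−79)/3.6667 = -0.2127

test statistic = -0.213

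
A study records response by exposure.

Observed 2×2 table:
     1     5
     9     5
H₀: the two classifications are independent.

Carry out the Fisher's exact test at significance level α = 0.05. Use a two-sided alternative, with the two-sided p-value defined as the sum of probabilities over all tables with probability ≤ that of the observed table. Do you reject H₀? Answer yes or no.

reject H₀: no

Margins: r₁=6, r₂=14, c₁=10, c₂=10, n=20
p_obs = C(6,1)·C(14,9)/C(20,10); sum pmf over tables with pmf ≤ p_obs
p-value (two-sided) = 0.14087
At α=0.05: p ≥ α → fail to reject H₀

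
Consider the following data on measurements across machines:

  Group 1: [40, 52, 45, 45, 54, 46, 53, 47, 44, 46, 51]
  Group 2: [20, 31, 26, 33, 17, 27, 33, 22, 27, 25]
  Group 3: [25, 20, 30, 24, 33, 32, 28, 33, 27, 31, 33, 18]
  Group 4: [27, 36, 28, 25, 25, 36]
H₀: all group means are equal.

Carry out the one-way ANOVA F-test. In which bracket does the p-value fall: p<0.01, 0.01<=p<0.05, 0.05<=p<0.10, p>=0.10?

p-value bracket: p<0.01

Group means [47.55, 26.10, 27.83, 29.50], grand mean 33.205
SSB = Σnᵢ(x̄ᵢ−x̄)² = 3195.565; SSW = ΣΣ(x−x̄ᵢ)² = 876.794
MSB = 3195.565/3 = 1065.1883; MSW = 876.794/35 = 25.0513
F = MSB/MSW = 42.5204
df = (3, 35)
p-value (upper-tail) = 0.00000
→ bracket: p<0.01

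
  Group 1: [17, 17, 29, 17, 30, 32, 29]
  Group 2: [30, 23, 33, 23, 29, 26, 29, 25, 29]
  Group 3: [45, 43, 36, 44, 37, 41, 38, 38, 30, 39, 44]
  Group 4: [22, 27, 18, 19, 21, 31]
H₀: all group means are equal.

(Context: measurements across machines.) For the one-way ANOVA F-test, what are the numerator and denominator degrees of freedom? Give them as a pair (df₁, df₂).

k = 4 groups, N = 33 total
df = (k−1, N−k) = (4−1, 33−4) = (3, 29)

degrees of freedom = [3, 29]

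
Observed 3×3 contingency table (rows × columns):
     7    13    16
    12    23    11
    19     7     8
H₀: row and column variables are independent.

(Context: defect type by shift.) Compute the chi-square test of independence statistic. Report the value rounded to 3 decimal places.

test statistic = 16.223

Row totals [36, 46, 34], col totals [38, 43, 35], n=116
χ² = (7−11.79)²/11.79 + (13−13.34)²/13.34 + (16−10.86)²/10.86 + (12−15.07)²/15.07 + (23−17.05)²/17.05 + (11−13.88)²/13.88 + (19−11.14)²/11.14 + (7−12.60)²/12.60 + (8−10.26)²/10.26 = 16.2229
df = 4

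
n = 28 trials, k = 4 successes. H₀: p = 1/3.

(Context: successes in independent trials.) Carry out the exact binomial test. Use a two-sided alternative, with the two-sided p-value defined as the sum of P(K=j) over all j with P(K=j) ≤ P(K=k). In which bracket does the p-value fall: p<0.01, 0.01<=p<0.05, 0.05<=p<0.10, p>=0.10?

Exact binomial: n=28, k=4, p₀=1/3=0.3333
P(X=j) = C(n,j)·p₀^j·(1−p₀)^(n−j); p = Σ P(X=j) over j with P(X=j) ≤ P(X=4)
p-value (two-sided) = 0.04267
→ bracket: 0.01<=p<0.05

p-value bracket: 0.01<=p<0.05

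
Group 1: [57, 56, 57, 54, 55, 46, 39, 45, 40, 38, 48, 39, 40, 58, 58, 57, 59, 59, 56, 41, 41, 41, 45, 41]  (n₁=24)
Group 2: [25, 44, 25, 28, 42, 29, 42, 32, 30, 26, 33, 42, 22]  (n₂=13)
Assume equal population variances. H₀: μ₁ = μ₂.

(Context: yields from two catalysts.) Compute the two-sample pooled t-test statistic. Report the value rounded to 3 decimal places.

x̄₁=48.750, s₁=8.056, n₁=24
x̄₂=32.308, s₂=7.674, n₂=13
s_p² = [23·8.056² + 12·7.674²]/35 = 62.8363
SE = √(s_p²·(1/24+1/13)) = 2.7298
t = (48.750−32.308)/2.7298 = 6.0233
df = 35

test statistic = 6.023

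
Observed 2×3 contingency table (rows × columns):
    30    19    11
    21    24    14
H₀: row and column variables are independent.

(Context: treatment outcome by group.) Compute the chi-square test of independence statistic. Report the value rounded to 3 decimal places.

test statistic = 2.521

Row totals [60, 59], col totals [51, 43, 25], n=119
χ² = (30−25.71)²/25.71 + (19−21.68)²/21.68 + (11−12.61)²/12.61 + (21−25.29)²/25.29 + (24−21.32)²/21.32 + (14−12.39)²/12.39 = 2.5214
df = 2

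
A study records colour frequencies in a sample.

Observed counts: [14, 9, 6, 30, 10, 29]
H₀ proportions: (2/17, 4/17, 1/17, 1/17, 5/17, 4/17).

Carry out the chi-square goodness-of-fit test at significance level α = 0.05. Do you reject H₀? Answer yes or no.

reject H₀: yes

n = 98; E_i = n·p_i = [11.53, 23.06, 5.76, 5.76, 28.82, 23.06]
χ² = (14−11.53)²/11.53 + (9−23.06)²/23.06 + (6−5.76)²/5.76 + (30−5.76)²/5.76 + (10−28.82)²/28.82 + (29−23.06)²/23.06 = 124.8214
df = 5
p-value (upper-tail) = 0.00000
At α=0.05: p < α → reject H₀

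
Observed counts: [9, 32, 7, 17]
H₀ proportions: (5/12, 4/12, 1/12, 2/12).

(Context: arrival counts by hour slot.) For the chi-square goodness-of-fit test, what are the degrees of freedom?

df = k − 1 = 4 − 1 = 3

degrees of freedom = 3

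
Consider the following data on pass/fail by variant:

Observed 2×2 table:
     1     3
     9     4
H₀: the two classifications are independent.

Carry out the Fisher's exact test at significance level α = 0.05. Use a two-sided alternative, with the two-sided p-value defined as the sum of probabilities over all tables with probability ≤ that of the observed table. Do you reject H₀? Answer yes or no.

Margins: r₁=4, r₂=13, c₁=10, c₂=7, n=17
p_obs = C(4,1)·C(13,9)/C(17,10); sum pmf over tables with pmf ≤ p_obs
p-value (two-sided) = 0.25000
At α=0.05: p ≥ α → fail to reject H₀

reject H₀: no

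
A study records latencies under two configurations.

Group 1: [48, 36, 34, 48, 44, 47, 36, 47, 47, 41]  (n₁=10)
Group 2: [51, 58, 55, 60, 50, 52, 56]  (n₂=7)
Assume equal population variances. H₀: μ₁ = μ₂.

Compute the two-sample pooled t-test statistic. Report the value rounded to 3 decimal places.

x̄₁=42.800, s₁=5.594, n₁=10
x̄₂=54.571, s₂=3.735, n₂=7
s_p² = [9·5.594² + 6·3.735²]/15 = 24.3543
SE = √(s_p²·(1/10+1/7)) = 2.4320
t = (42.800−54.571)/2.4320 = -4.8402
df = 15

test statistic = -4.840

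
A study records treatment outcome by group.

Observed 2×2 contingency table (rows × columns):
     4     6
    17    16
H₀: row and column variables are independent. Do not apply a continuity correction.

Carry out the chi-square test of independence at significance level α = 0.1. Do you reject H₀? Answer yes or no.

reject H₀: no

Row totals [10, 33], col totals [21, 22], n=43
χ² = (4−4.88)²/4.88 + (6−5.12)²/5.12 + (17−16.12)²/16.12 + (16−16.88)²/16.88 = 0.4073
df = 1
p-value (upper-tail) = 0.52336
At α=0.1: p ≥ α → fail to reject H₀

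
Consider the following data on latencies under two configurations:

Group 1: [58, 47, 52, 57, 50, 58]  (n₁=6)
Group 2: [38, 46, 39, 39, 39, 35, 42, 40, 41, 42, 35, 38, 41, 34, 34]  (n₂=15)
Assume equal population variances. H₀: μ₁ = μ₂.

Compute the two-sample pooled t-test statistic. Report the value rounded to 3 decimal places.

x̄₁=53.667, s₁=4.676, n₁=6
x̄₂=38.867, s₂=3.378, n₂=15
s_p² = [5·4.676² + 14·3.378²]/19 = 14.1614
SE = √(s_p²·(1/6+1/15)) = 1.8178
t = (53.667−38.867)/1.8178 = 8.1418
df = 19

test statistic = 8.142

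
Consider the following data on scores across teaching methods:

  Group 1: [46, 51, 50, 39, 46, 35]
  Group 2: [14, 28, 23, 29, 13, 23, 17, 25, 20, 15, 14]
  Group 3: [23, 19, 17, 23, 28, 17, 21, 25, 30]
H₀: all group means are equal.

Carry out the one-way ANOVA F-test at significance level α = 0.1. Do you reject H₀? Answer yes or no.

reject H₀: yes

Group means [44.50, 20.09, 22.56], grand mean 26.577
SSB = Σnᵢ(x̄ᵢ−x̄)² = 2535.715; SSW = ΣΣ(x−x̄ᵢ)² = 708.631
MSB = 2535.715/2 = 1267.8574; MSW = 708.631/23 = 30.8101
F = MSB/MSW = 41.1508
df = (2, 23)
p-value (upper-tail) = 0.00000
At α=0.1: p < α → reject H₀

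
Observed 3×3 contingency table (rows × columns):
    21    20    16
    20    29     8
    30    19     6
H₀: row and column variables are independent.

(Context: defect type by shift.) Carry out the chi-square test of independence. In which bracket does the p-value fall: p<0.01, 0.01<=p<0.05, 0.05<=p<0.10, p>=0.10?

Row totals [57, 57, 55], col totals [71, 68, 30], n=169
χ² = (21−23.95)²/23.95 + (20−22.93)²/22.93 + (16−10.12)²/10.12 + (20−23.95)²/23.95 + (29−22.93)²/22.93 + (8−10.12)²/10.12 + (30−23.11)²/23.11 + (19−22.13)²/22.13 + (6−9.76)²/9.76 = 10.8049
df = 4
p-value (upper-tail) = 0.02885
→ bracket: 0.01<=p<0.05

p-value bracket: 0.01<=p<0.05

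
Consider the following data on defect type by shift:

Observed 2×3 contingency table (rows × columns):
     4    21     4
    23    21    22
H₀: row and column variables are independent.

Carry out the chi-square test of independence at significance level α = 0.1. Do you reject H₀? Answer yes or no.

reject H₀: yes

Row totals [29, 66], col totals [27, 42, 26], n=95
χ² = (4−8.24)²/8.24 + (21−12.82)²/12.82 + (4−7.94)²/7.94 + (23−18.76)²/18.76 + (21−29.18)²/29.18 + (22−18.06)²/18.06 = 13.4637
df = 2
p-value (upper-tail) = 0.00119
At α=0.1: p < α → reject H₀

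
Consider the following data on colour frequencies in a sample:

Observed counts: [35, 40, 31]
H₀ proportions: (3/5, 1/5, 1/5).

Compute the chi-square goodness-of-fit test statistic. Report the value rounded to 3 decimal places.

test statistic = 34.063

n = 106; E_i = n·p_i = [63.60, 21.20, 21.20]
χ² = (35−63.60)²/63.60 + (40−21.20)²/21.20 + (31−21.20)²/21.20 = 34.0629
df = 2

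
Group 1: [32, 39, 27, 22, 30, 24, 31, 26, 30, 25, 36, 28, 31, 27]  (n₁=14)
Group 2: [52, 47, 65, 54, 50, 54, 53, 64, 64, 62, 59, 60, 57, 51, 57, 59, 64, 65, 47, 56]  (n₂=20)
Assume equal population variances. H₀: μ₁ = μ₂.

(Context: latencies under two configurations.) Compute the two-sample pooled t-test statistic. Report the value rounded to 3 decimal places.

x̄₁=29.143, s₁=4.605, n₁=14
x̄₂=57.000, s₂=5.903, n₂=20
s_p² = [13·4.605² + 19·5.903²]/32 = 29.3036
SE = √(s_p²·(1/14+1/20)) = 1.8863
t = (29.143−57.000)/1.8863 = -14.7678
df = 32

test statistic = -14.768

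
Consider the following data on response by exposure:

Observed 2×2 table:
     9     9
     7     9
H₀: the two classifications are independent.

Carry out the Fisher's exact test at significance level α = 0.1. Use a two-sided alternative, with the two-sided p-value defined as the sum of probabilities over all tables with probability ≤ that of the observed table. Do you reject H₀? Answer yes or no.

reject H₀: no

Margins: r₁=18, r₂=16, c₁=16, c₂=18, n=34
p_obs = C(18,9)·C(16,7)/C(34,16); sum pmf over tables with pmf ≤ p_obs
p-value (two-sided) = 0.74448
At α=0.1: p ≥ α → fail to reject H₀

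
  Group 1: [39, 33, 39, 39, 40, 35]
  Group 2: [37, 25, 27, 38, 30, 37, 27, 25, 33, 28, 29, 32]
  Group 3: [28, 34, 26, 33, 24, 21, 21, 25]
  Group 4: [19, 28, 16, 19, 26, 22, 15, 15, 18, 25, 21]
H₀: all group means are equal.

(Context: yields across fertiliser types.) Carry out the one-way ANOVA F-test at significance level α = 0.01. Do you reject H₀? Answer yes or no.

Group means [37.50, 30.67, 26.50, 20.36], grand mean 27.811
SSB = Σnᵢ(x̄ᵢ−x̄)² = 1284.964; SSW = ΣΣ(x−x̄ᵢ)² = 652.712
MSB = 1284.964/3 = 428.3212; MSW = 652.712/33 = 19.7792
F = MSB/MSW = 21.6552
df = (3, 33)
p-value (upper-tail) = 0.00000
At α=0.01: p < α → reject H₀

reject H₀: yes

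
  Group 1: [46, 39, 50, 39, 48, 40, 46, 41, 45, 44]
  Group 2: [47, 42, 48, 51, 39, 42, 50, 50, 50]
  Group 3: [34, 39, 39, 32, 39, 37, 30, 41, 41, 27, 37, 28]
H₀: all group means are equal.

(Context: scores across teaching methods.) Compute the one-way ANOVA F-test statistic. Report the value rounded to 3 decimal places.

test statistic = 18.246

Group means [43.80, 46.56, 35.33], grand mean 41.323
SSB = Σnᵢ(x̄ᵢ−x̄)² = 738.285; SSW = ΣΣ(x−x̄ᵢ)² = 566.489
MSB = 738.285/2 = 369.1427; MSW = 566.489/28 = 20.2317
F = MSB/MSW = 18.2457
df = (2, 28)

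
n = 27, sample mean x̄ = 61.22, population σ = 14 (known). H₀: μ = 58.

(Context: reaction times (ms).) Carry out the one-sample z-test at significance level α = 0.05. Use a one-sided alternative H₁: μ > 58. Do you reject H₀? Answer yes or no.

SE = σ/√n = 14/√27 = 2.6943
z = (x̄−μ₀)/SE = (61.22−58)/2.6943 = 1.1951
p-value (one-sided, H₁ greater) = 0.11602
At α=0.05: p ≥ α → fail to reject H₀

reject H₀: no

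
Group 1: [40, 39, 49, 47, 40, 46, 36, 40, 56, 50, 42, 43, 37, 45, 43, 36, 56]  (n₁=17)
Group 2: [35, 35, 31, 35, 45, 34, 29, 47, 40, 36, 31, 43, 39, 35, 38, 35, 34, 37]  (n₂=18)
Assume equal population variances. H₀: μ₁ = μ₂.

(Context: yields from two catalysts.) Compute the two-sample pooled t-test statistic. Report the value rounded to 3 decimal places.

test statistic = 3.865

x̄₁=43.824, s₁=6.217, n₁=17
x̄₂=36.611, s₂=4.767, n₂=18
s_p² = [16·6.217² + 17·4.767²]/33 = 30.4469
SE = √(s_p²·(1/17+1/18)) = 1.8661
t = (43.824−36.611)/1.8661 = 3.8649
df = 33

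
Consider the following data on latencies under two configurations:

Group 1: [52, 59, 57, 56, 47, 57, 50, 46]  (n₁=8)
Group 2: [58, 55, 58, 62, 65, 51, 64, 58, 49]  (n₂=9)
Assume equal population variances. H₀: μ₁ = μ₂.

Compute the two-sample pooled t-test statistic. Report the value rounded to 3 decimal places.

test statistic = -1.877

x̄₁=53.000, s₁=4.957, n₁=8
x̄₂=57.778, s₂=5.472, n₂=9
s_p² = [7·4.957² + 8·5.472²]/15 = 27.4370
SE = √(s_p²·(1/8+1/9)) = 2.5452
t = (53.000−57.778)/2.5452 = -1.8772
df = 15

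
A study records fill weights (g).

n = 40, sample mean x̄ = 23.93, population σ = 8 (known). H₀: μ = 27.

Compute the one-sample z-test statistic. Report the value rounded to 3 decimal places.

SE = σ/√n = 8/√40 = 1.2649
z = (x̄−μ₀)/SE = (23.93−27)/1.2649 = -2.4270

test statistic = -2.427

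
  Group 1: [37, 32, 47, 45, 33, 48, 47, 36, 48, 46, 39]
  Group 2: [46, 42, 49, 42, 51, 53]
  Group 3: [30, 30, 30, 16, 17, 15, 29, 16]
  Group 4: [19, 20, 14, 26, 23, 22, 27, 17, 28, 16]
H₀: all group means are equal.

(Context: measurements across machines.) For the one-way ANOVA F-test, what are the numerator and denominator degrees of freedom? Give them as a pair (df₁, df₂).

degrees of freedom = [3, 31]

k = 4 groups, N = 35 total
df = (k−1, N−k) = (4−1, 35−4) = (3, 31)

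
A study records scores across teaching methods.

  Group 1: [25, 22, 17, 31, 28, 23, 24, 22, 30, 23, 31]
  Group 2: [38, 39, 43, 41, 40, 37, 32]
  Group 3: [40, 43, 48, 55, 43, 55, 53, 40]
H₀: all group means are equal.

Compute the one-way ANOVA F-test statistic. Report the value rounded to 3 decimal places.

Group means [25.09, 38.57, 47.12], grand mean 35.500
SSB = Σnᵢ(x̄ᵢ−x̄)² = 2339.002; SSW = ΣΣ(x−x̄ᵢ)² = 565.498
MSB = 2339.002/2 = 1169.5008; MSW = 565.498/23 = 24.5869
F = MSB/MSW = 47.5660
df = (2, 23)

test statistic = 47.566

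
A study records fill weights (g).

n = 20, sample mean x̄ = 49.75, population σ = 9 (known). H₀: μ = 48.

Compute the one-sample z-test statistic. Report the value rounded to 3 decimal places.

test statistic = 0.870

SE = σ/√n = 9/√20 = 2.0125
z = (x̄−μ₀)/SE = (49.75−48)/2.0125 = 0.8696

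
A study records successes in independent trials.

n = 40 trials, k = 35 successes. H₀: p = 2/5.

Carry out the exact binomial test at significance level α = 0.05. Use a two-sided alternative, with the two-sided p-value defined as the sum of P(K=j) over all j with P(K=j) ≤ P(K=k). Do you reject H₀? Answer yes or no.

reject H₀: yes

Exact binomial: n=40, k=35, p₀=2/5=0.4000
P(X=j) = C(n,j)·p₀^j·(1−p₀)^(n−j); p = Σ P(X=j) over j with P(X=j) ≤ P(X=35)
p-value (two-sided) = 0.00000
At α=0.05: p < α → reject H₀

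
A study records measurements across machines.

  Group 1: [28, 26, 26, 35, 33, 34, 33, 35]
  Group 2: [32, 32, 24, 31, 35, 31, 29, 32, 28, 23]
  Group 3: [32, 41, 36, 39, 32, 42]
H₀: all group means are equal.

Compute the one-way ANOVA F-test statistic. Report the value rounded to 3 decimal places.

test statistic = 6.566

Group means [31.25, 29.70, 37.00], grand mean 32.042
SSB = Σnᵢ(x̄ᵢ−x̄)² = 207.358; SSW = ΣΣ(x−x̄ᵢ)² = 331.600
MSB = 207.358/2 = 103.6792; MSW = 331.600/21 = 15.7905
F = MSB/MSW = 6.5659
df = (2, 21)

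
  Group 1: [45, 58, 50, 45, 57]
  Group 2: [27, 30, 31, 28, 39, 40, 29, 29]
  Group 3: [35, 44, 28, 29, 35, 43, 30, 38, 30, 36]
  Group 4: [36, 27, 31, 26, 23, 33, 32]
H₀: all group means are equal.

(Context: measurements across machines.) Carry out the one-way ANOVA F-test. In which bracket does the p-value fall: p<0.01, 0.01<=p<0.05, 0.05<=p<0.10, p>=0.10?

Group means [51.00, 31.62, 34.80, 29.71], grand mean 35.467
SSB = Σnᵢ(x̄ᵢ−x̄)² = 1560.563; SSW = ΣΣ(x−x̄ᵢ)² = 746.904
MSB = 1560.563/3 = 520.1877; MSW = 746.904/26 = 28.7271
F = MSB/MSW = 18.1079
df = (3, 26)
p-value (upper-tail) = 0.00000
→ bracket: p<0.01

p-value bracket: p<0.01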